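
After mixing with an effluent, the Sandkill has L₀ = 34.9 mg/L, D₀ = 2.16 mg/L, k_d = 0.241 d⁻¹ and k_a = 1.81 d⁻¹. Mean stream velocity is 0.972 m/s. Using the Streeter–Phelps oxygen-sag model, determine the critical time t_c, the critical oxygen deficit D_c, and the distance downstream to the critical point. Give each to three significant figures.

t_c ≈ 0.956 d; D_c ≈ 3.69 mg/L; x_c ≈ 80.3 km

At the critical point dD/dt = 0, so k_d L₀ e^(−k_d t) = k_a D. Substituting D(t) from the Streeter–Phelps equation and solving for t gives
t_c = ln[(k_a/k_d)(1 − D₀(k_a−k_d)/(k_d L₀))] / (k_a−k_d).
Here k_a−k_d = 1.569 d⁻¹ and 1 − D₀(k_a−k_d)/(k_d L₀) = 1 − 2.16×1.569/(0.241×34.9) = 0.5971, so
t_c = ln(7.510 × 0.5971) / 1.569 = 1.501 / 1.569 = 0.9564 d.
L(t_c) = L₀ e^(−k_d t_c) = 34.9 × 0.7941 = 27.72 mg/L, and at the critical point k_a D_c = k_d L, so D_c = (0.241/1.81) × 27.72 = 3.690 mg/L.
x_c = v t_c = 0.972 m/s × 0.9564 d × 86400 s/d = 80320 m ≈ 80.3 km.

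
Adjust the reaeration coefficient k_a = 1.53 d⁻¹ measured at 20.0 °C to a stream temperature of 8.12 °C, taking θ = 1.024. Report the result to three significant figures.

k_a(T₂) = k_a(T₁) · θ^(T₂−T₁) = 1.53 × 1.024^(8.12−20.0)
= 1.53 × 1.024^-11.9 = 1.53 × 0.7545 = 1.154 d⁻¹.

k_a ≈ 1.15 d⁻¹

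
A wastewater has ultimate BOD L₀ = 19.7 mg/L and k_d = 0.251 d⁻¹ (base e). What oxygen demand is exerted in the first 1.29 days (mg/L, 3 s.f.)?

y_t = L₀(1 − e^(−k_d t)) = 19.7 × (1 − e^(−0.251×1.29))
= 19.7 × (1 − 0.7234) = 19.7 × 0.2766 = 5.449 mg/L.

y ≈ 5.45 mg/L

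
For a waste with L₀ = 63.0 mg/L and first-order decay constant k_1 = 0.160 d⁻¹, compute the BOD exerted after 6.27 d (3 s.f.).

y ≈ 39.9 mg/L

y_t = L₀(1 − e^(−k_1 t)) = 63.0 × (1 − e^(−0.160×6.27))
= 63.0 × (1 − 0.3667) = 63.0 × 0.6333 = 39.90 mg/L.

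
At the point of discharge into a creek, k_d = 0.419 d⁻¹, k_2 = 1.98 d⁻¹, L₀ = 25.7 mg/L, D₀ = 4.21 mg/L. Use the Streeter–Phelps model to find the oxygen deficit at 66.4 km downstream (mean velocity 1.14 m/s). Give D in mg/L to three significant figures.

D ≈ 4.49 mg/L

Travel time t = x/v = 66.4 km / (1.14 m/s) = 66400 m / 1.14 m/s = 58250 s = 0.6741 d.
k_d L₀/(k_2−k_d) = 0.419×25.7/(1.98−0.419) = 10.77/1.561 = 6.898 mg/L.
e^(−k_d t) = e^(−0.419×0.6741) = 0.7539; e^(−k_2 t) = e^(−1.98×0.6741) = 0.2632.
D = 6.898 × (0.7539 − 0.2632) + 4.21 × 0.2632 = 3.385 + 1.108 = 4.493 mg/L.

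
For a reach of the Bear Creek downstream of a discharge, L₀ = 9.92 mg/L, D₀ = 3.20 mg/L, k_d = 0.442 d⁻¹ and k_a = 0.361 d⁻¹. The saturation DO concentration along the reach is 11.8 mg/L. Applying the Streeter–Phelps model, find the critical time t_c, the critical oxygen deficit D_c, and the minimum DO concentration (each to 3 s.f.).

t_c = [1/(k_a−k_d)] ln[(k_a/k_d)(1 − D₀(k_a−k_d)/(k_d L₀))]
= [1/(0.361−0.442)] ln[(0.361/0.442)(1 − 3.20×-0.08100/(0.442×9.92))]
= (1/-0.08100) ln[0.8167 × 1.059] = -12.35 × ln(0.8650) = -12.35 × -0.1450 = 1.790 d.
D_c = (k_d/k_a) L₀ e^(−k_d t_c) = (0.442/0.361) × 9.92 × e^(−0.442×1.790) = 1.224 × 9.92 × 0.4533 = 5.506 mg/L.
Minimum DO = C_s − D_c = 11.8 − 5.506 = 6.294 mg/L.

t_c ≈ 1.79 d; D_c ≈ 5.51 mg/L; min DO ≈ 6.29 mg/L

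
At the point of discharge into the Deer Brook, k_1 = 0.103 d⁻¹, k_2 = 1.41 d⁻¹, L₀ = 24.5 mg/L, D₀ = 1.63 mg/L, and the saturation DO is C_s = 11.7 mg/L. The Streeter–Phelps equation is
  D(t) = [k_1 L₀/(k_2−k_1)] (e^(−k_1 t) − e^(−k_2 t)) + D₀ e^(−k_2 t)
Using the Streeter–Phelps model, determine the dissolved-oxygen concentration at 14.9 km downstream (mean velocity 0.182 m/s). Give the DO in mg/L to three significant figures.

Travel time t = x/v = 14.9 km / (0.182 m/s) = 14900 m / 0.182 m/s = 81870 s = 0.9475 d.
k_1 L₀/(k_2−k_1) = 0.103×24.5/(1.41−0.103) = 2.523/1.307 = 1.931 mg/L.
e^(−k_1 t) = e^(−0.103×0.9475) = 0.9070; e^(−k_2 t) = e^(−1.41×0.9475) = 0.2629.
D = 1.931 × (0.9070 − 0.2629) + 1.63 × 0.2629 = 1.244 + 0.4285 = 1.672 mg/L.
DO = C_s − D = 11.7 − 1.672 = 10.03 mg/L.

DO ≈ 10.0 mg/L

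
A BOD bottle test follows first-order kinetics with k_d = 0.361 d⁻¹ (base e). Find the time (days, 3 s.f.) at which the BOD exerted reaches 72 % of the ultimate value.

t ≈ 3.53 d

y/L₀ = 1 − e^(−k_d t) = 0.72 ⇒ e^(−k_d t) = 0.280
t = −ln(0.280) / 0.361 = 1.273 / 0.361 = 3.526 d.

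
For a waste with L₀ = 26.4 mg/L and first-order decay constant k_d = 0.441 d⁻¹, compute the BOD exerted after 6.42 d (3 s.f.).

y_t = L₀(1 − e^(−k_d t)) = 26.4 × (1 − e^(−0.441×6.42))
= 26.4 × (1 − 0.05894) = 26.4 × 0.9411 = 24.84 mg/L.

y ≈ 24.8 mg/L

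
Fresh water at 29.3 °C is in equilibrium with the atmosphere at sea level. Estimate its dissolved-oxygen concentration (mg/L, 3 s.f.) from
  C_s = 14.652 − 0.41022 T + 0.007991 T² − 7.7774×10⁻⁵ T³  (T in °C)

C_s = 14.652 − 0.41022×29.3 + 0.007991×29.3² − 7.7774×10⁻⁵×29.3³ = 7.536 mg/L.

C_s ≈ 7.54 mg/L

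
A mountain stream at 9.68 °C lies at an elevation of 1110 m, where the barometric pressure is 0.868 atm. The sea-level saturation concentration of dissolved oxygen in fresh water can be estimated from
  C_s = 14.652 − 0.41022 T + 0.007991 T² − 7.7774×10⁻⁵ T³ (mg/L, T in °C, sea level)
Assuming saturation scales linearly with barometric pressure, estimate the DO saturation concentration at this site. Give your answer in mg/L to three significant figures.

At sea level: C_s = 14.652 − 0.41022×9.68 + 0.007991×9.68² − 7.7774×10⁻⁵×9.68³ = 11.36 mg/L.
Pressure correction: C_s' = 11.36 × 0.868 = 9.860 mg/L.

C_s ≈ 9.86 mg/L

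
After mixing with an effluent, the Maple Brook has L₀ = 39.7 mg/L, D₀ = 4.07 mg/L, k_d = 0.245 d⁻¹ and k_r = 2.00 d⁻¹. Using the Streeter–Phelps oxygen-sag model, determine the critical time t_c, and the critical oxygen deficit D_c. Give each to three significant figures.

t_c ≈ 0.441 d; D_c ≈ 4.37 mg/L

With k_r/k_d = 8.163 and 1 − D₀(k_r−k_d)/(k_d L₀) = 0.2656,
t_c = ln(8.163 × 0.2656) / (2.00 − 0.245) = ln(2.168) / 1.755 = 0.7740/1.755 = 0.4410 d.
L(t_c) = L₀ e^(−k_d t_c) = 39.7 × 0.8976 = 35.63 mg/L, and at the critical point k_r D_c = k_d L, so D_c = (0.245/2.00) × 35.63 = 4.365 mg/L.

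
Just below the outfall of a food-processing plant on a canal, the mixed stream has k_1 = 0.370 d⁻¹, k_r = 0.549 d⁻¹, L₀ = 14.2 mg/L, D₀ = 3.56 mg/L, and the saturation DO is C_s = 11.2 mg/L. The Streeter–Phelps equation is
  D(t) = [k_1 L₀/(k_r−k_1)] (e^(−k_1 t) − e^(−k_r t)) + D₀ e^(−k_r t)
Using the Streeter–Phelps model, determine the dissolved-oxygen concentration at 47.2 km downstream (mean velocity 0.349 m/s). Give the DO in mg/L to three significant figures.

DO ≈ 5.67 mg/L

Travel time t = x/v = 47.2 km / (0.349 m/s) = 47200 m / 0.349 m/s = 135200 s = 1.565 d.
k_1 L₀/(k_r−k_1) = 0.370×14.2/(0.549−0.370) = 5.254/0.1790 = 29.35 mg/L.
e^(−k_1 t) = e^(−0.370×1.565) = 0.5604; e^(−k_r t) = e^(−0.549×1.565) = 0.4234.
D = 29.35 × (0.5604 − 0.4234) + 3.56 × 0.4234 = 4.019 + 1.507 = 5.527 mg/L.
DO = C_s − D = 11.2 − 5.527 = 5.673 mg/L.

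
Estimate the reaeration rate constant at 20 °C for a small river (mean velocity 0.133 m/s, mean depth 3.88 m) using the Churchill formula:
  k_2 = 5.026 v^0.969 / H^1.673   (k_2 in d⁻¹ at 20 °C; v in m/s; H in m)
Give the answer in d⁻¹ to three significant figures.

k_2 = 5.026 × 0.133^0.969 / 3.88^1.673 = 5.026 × 0.1416 / 9.663 = 0.07364 d⁻¹.

k_2 ≈ 0.0736 d⁻¹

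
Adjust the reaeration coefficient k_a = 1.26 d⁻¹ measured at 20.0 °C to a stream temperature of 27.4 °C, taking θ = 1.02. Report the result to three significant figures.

k_a ≈ 1.46 d⁻¹

k_a(T₂) = k_a(T₁) · θ^(T₂−T₁) = 1.26 × 1.02^(27.4−20.0)
= 1.26 × 1.02^7.40 = 1.26 × 1.158 = 1.459 d⁻¹.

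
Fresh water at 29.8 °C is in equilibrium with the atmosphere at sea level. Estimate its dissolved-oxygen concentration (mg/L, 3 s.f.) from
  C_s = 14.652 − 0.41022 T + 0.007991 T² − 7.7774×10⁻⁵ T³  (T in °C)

C_s ≈ 7.47 mg/L

C_s = 14.652 − 0.41022×29.8 + 0.007991×29.8² − 7.7774×10⁻⁵×29.8³ = 7.466 mg/L.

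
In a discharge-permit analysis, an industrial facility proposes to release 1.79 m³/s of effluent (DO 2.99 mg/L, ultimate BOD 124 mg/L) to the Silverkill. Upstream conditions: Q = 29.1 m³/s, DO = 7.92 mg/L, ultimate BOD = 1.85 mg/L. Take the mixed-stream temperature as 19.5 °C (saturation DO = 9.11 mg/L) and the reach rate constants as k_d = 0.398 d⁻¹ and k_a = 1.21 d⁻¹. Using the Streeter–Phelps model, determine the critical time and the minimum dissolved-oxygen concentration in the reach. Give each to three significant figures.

t_c ≈ 0.863 d; minimum DO ≈ 7.03 mg/L

Mixed DO = (29.1×7.92 + 1.79×2.99)/(29.1+1.79) = 235.8/30.89 = 7.634 mg/L.
Mixed L₀ = (29.1×1.85 + 1.79×124)/(30.89) = 275.8/30.89 = 8.928 mg/L.
Initial deficit D₀ = C_s − DO₀ = 9.11 − 7.634 = 1.476 mg/L.
t_c = (1/0.8120) ln[(1.21/0.398)(1 − 1.476×0.8120/(0.398×8.928))] = 1.232 × ln(2.015) = 0.8628 d.
D_c = (0.398/1.21) × 8.928 × e^(−0.398×0.8628) = 0.3289 × 8.928 × 0.7093 = 2.083 mg/L.
Minimum DO = 9.11 − 2.083 = 7.027 mg/L.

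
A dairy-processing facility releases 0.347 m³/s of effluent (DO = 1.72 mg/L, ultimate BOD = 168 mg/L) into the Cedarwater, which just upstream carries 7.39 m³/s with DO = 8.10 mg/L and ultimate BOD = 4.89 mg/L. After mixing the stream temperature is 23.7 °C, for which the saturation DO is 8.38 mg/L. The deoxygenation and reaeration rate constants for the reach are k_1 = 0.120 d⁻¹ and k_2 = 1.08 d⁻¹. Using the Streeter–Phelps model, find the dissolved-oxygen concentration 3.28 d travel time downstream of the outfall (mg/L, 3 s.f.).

Mixed DO = (7.39×8.10 + 0.347×1.72)/(7.39+0.347) = 60.46/7.737 = 7.814 mg/L.
Mixed L₀ = (7.39×4.89 + 0.347×168)/(7.737) = 94.43/7.737 = 12.21 mg/L.
Initial deficit D₀ = C_s − DO₀ = 8.38 − 7.814 = 0.5661 mg/L.
D(3.28) = [0.120×12.21/(1.08−0.120)](e^(−0.120×3.28) − e^(−1.08×3.28)) + 0.5661 e^(−1.08×3.28)
= 1.526 × (0.6746 − 0.02894) + 0.5661 × 0.02894 = 1.001 mg/L.
DO = 8.38 − 1.001 = 7.379 mg/L.

DO ≈ 7.38 mg/L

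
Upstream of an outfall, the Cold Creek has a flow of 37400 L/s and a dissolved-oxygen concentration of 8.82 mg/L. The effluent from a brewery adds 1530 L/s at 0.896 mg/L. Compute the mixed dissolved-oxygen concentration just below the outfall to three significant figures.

Flow-weighted mixing: C = (Q_r C_r + Q_w C_w)/(Q_r + Q_w)
= (37400×8.82 + 1530×0.896)/(37400 + 1530) = 331200/38930 = 8.509 mg/L.

8.51 mg/L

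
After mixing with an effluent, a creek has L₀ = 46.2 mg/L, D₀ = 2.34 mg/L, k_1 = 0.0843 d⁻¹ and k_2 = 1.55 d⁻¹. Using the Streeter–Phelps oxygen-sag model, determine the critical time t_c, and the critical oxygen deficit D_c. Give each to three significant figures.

t_c ≈ 0.536 d; D_c ≈ 2.40 mg/L

At the critical point dD/dt = 0, so k_1 L₀ e^(−k_1 t) = k_2 D. Substituting D(t) from the Streeter–Phelps equation and solving for t gives
t_c = ln[(k_2/k_1)(1 − D₀(k_2−k_1)/(k_1 L₀))] / (k_2−k_1).
Here k_2−k_1 = 1.466 d⁻¹ and 1 − D₀(k_2−k_1)/(k_1 L₀) = 1 − 2.34×1.466/(0.0843×46.2) = 0.1194, so
t_c = ln(18.39 × 0.1194) / 1.466 = 0.7861 / 1.466 = 0.5364 d.
D_c = (k_1/k_2) L₀ e^(−k_1 t_c) = (0.0843/1.55) × 46.2 × e^(−0.0843×0.5364) = 0.05439 × 46.2 × 0.9558 = 2.402 mg/L.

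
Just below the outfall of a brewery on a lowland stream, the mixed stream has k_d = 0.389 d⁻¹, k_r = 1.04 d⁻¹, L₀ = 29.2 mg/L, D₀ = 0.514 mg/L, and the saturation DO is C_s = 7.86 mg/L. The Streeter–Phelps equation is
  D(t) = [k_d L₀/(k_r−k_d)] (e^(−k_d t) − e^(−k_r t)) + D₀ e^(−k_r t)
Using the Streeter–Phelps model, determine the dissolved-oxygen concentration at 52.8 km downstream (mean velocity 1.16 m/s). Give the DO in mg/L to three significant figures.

Travel time t = x/v = 52.8 km / (1.16 m/s) = 52800 m / 1.16 m/s = 45520 s = 0.5268 d.
k_d L₀/(k_r−k_d) = 0.389×29.2/(1.04−0.389) = 11.36/0.6510 = 17.45 mg/L.
e^(−k_d t) = e^(−0.389×0.5268) = 0.8147; e^(−k_r t) = e^(−1.04×0.5268) = 0.5782.
D = 17.45 × (0.8147 − 0.5782) + 0.514 × 0.5782 = 4.127 + 0.2972 = 4.424 mg/L.
DO = C_s − D = 7.86 − 4.424 = 3.436 mg/L.

DO ≈ 3.44 mg/L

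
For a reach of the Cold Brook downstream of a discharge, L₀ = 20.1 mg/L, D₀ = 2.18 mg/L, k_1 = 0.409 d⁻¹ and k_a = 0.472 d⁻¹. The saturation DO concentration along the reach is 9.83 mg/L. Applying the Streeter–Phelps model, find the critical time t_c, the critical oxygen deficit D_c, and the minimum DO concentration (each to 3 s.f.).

t_c ≈ 2.01 d; D_c ≈ 7.67 mg/L; min DO ≈ 2.16 mg/L

With k_a/k_1 = 1.154 and 1 − D₀(k_a−k_1)/(k_1 L₀) = 0.9833,
t_c = ln(1.154 × 0.9833) / (0.472 − 0.409) = ln(1.135) / 0.06300 = 0.1264/0.06300 = 2.007 d.
D_c = (k_1/k_a) L₀ e^(−k_1 t_c) = (0.409/0.472) × 20.1 × e^(−0.409×2.007) = 0.8665 × 20.1 × 0.4401 = 7.666 mg/L.
Minimum DO = C_s − D_c = 9.83 − 7.666 = 2.164 mg/L.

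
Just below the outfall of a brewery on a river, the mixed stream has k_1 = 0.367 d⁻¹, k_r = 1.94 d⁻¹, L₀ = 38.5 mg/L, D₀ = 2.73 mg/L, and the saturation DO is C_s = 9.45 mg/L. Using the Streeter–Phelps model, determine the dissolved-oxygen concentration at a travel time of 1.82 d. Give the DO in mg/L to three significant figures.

DO ≈ 5.03 mg/L

k_1 L₀/(k_r−k_1) = 0.367×38.5/(1.94−0.367) = 14.13/1.573 = 8.983 mg/L.
e^(−k_1 t) = e^(−0.367×1.820) = 0.5128; e^(−k_r t) = e^(−1.94×1.820) = 0.02928.
D = 8.983 × (0.5128 − 0.02928) + 2.73 × 0.02928 = 4.343 + 0.07994 = 4.423 mg/L.
DO = C_s − D = 9.45 − 4.423 = 5.027 mg/L.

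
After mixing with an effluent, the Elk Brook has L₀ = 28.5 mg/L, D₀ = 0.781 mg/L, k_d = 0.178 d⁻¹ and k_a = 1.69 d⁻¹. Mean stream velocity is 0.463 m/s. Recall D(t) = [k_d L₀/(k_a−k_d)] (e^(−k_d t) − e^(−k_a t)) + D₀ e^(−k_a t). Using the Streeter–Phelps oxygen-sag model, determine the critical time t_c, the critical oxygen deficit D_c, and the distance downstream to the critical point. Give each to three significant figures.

t_c ≈ 1.31 d; D_c ≈ 2.38 mg/L; x_c ≈ 52.5 km

With k_a/k_d = 9.494 and 1 − D₀(k_a−k_d)/(k_d L₀) = 0.7672,
t_c = ln(9.494 × 0.7672) / (1.69 − 0.178) = ln(7.284) / 1.512 = 1.986/1.512 = 1.313 d.
D_c = (k_d/k_a) L₀ e^(−k_d t_c) = (0.178/1.69) × 28.5 × e^(−0.178×1.313) = 0.1053 × 28.5 × 0.7915 = 2.376 mg/L.
x_c = v t_c = 0.463 m/s × 1.313 d × 86400 s/d = 52540 m ≈ 52.5 km.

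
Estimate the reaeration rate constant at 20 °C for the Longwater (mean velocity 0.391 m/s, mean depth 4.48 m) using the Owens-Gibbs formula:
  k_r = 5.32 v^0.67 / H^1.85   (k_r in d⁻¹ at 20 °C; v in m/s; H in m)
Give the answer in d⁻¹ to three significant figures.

k_r = 5.32 × 0.391^0.67 / 4.48^1.85 = 5.32 × 0.5330 / 16.03 = 0.1769 d⁻¹.

k_r ≈ 0.177 d⁻¹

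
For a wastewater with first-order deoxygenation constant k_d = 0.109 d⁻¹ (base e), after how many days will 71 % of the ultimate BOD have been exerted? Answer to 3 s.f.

y/L₀ = 1 − e^(−k_d t) = 0.71 ⇒ e^(−k_d t) = 0.290
t = −ln(0.290) / 0.109 = 1.238 / 0.109 = 11.36 d.

t ≈ 11.4 d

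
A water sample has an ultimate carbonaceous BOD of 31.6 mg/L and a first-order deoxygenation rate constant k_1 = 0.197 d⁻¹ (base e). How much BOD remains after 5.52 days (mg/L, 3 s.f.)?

L_t = L₀ e^(−k_1 t) = 31.6 × e^(−0.197×5.52) = 31.6 × 0.3371 = 10.65 mg/L.

L ≈ 10.7 mg/L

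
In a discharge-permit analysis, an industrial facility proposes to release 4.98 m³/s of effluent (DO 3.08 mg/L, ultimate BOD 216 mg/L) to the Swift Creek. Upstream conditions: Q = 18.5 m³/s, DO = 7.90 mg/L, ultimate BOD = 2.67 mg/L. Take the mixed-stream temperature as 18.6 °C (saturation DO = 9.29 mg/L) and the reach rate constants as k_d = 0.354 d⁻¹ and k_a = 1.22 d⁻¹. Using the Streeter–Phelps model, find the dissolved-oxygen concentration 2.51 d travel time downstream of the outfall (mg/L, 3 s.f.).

DO ≈ 2.04 mg/L

Mixed DO = (18.5×7.90 + 4.98×3.08)/(18.5+4.98) = 161.5/23.48 = 6.878 mg/L.
Mixed L₀ = (18.5×2.67 + 4.98×216)/(23.48) = 1125/23.48 = 47.92 mg/L.
Initial deficit D₀ = C_s − DO₀ = 9.29 − 6.878 = 2.412 mg/L.
D(2.51) = [0.354×47.92/(1.22−0.354)](e^(−0.354×2.51) − e^(−1.22×2.51)) + 2.412 e^(−1.22×2.51)
= 19.59 × (0.4113 − 0.04678) + 2.412 × 0.04678 = 7.252 mg/L.
DO = 9.29 − 7.252 = 2.038 mg/L.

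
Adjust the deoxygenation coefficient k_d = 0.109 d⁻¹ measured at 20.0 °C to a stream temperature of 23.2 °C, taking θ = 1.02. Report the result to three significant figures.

k_d ≈ 0.116 d⁻¹

k_d(T₂) = k_d(T₁) · θ^(T₂−T₁) = 0.109 × 1.02^(23.2−20.0)
= 0.109 × 1.02^3.20 = 0.109 × 1.065 = 0.1161 d⁻¹.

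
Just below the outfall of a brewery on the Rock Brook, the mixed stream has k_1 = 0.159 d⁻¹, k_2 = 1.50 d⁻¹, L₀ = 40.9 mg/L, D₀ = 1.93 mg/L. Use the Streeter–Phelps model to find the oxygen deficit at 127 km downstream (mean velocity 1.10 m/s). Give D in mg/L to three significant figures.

D ≈ 3.53 mg/L

Travel time t = x/v = 127 km / (1.10 m/s) = 127000 m / 1.10 m/s = 115500 s = 1.336 d.
k_1 L₀/(k_2−k_1) = 0.159×40.9/(1.50−0.159) = 6.503/1.341 = 4.849 mg/L.
e^(−k_1 t) = e^(−0.159×1.336) = 0.8086; e^(−k_2 t) = e^(−1.50×1.336) = 0.1347.
D = 4.849 × (0.8086 − 0.1347) + 1.93 × 0.1347 = 3.268 + 0.2600 = 3.528 mg/L.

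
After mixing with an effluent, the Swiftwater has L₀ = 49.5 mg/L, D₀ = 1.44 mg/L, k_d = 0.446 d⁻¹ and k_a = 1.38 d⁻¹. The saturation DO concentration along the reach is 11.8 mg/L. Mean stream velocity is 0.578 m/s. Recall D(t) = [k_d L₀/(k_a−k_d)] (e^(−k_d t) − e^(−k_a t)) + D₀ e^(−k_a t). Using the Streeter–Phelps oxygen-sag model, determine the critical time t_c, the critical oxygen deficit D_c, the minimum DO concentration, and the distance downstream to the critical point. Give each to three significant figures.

t_c ≈ 1.14 d; D_c ≈ 9.61 mg/L; min DO ≈ 2.19 mg/L; x_c ≈ 57.0 km

t_c = [1/(k_a−k_d)] ln[(k_a/k_d)(1 − D₀(k_a−k_d)/(k_d L₀))]
= [1/(1.38−0.446)] ln[(1.38/0.446)(1 − 1.44×0.9340/(0.446×49.5))]
= (1/0.9340) ln[3.094 × 0.9391] = 1.071 × ln(2.906) = 1.071 × 1.067 = 1.142 d.
L(t_c) = L₀ e^(−k_d t_c) = 49.5 × 0.6009 = 29.74 mg/L, and at the critical point k_a D_c = k_d L, so D_c = (0.446/1.38) × 29.74 = 9.613 mg/L.
Minimum DO = C_s − D_c = 11.8 − 9.613 = 2.187 mg/L.
x_c = v t_c = 0.578 m/s × 1.142 d × 86400 s/d = 57030 m ≈ 57.0 km.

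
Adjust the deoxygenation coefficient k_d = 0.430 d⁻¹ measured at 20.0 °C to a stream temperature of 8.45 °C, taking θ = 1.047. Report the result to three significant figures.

k_d ≈ 0.253 d⁻¹

k_d(T₂) = k_d(T₁) · θ^(T₂−T₁) = 0.430 × 1.047^(8.45−20.0)
= 0.430 × 1.047^-11.6 = 0.430 × 0.5883 = 0.2530 d⁻¹.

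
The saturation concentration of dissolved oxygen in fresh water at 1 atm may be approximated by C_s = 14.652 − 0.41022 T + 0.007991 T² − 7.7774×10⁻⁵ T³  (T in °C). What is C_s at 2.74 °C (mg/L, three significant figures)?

C_s ≈ 13.6 mg/L

C_s = 14.652 − 0.41022×2.74 + 0.007991×2.74² − 7.7774×10⁻⁵×2.74³ = 13.59 mg/L.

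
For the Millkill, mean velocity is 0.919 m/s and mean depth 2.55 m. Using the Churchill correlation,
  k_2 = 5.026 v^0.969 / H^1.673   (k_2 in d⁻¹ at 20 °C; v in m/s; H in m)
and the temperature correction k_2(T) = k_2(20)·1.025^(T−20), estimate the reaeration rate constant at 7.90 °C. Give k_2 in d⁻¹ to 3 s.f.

k_2 ≈ 0.717 d⁻¹

k_2(20) = 5.026 × 0.919^0.969 / 2.55^1.673 = 5.026 × 0.9214 / 4.788 = 0.9672 d⁻¹.
k_2(7.90) = 0.9672 × 1.025^(7.90−20) = 0.9672 × 0.7417 = 0.7174 d⁻¹.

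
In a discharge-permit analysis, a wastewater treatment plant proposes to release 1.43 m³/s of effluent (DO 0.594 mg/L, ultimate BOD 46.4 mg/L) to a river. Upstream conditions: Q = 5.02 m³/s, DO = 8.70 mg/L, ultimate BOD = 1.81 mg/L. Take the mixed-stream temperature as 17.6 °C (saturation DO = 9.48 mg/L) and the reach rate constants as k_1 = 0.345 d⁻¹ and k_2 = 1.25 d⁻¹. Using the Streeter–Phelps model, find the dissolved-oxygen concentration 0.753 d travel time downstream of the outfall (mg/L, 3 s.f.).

Mixed DO = (5.02×8.70 + 1.43×0.594)/(5.02+1.43) = 44.52/6.450 = 6.903 mg/L.
Mixed L₀ = (5.02×1.81 + 1.43×46.4)/(6.450) = 75.44/6.450 = 11.70 mg/L.
Initial deficit D₀ = C_s − DO₀ = 9.48 − 6.903 = 2.577 mg/L.
D(0.753) = [0.345×11.70/(1.25−0.345)](e^(−0.345×0.753) − e^(−1.25×0.753)) + 2.577 e^(−1.25×0.753)
= 4.459 × (0.7712 − 0.3901) + 2.577 × 0.3901 = 2.705 mg/L.
DO = 9.48 − 2.705 = 6.775 mg/L.

DO ≈ 6.78 mg/L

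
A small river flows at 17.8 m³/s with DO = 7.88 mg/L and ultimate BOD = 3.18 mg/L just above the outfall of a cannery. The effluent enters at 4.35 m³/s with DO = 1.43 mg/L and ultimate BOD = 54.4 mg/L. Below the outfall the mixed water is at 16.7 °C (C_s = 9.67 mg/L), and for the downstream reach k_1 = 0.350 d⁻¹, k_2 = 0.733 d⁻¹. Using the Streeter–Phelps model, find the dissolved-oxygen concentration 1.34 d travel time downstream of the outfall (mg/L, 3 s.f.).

DO ≈ 5.49 mg/L

Mixed DO = (17.8×7.88 + 4.35×1.43)/(17.8+4.35) = 146.5/22.15 = 6.613 mg/L.
Mixed L₀ = (17.8×3.18 + 4.35×54.4)/(22.15) = 293.2/22.15 = 13.24 mg/L.
Initial deficit D₀ = C_s − DO₀ = 9.67 − 6.613 = 3.057 mg/L.
D(1.34) = [0.350×13.24/(0.733−0.350)](e^(−0.350×1.34) − e^(−0.733×1.34)) + 3.057 e^(−0.733×1.34)
= 12.10 × (0.6256 − 0.3745) + 3.057 × 0.3745 = 4.183 mg/L.
DO = 9.67 − 4.183 = 5.487 mg/L.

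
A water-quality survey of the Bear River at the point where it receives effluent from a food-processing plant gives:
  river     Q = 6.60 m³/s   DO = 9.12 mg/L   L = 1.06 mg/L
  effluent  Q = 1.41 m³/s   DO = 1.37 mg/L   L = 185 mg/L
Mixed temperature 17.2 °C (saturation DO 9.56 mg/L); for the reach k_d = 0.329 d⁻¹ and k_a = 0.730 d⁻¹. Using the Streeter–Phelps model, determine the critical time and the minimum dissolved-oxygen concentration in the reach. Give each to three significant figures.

t_c ≈ 1.82 d; minimum DO ≈ 1.27 mg/L

Mixed DO = (6.60×9.12 + 1.41×1.37)/(6.60+1.41) = 62.12/8.010 = 7.756 mg/L.
Mixed L₀ = (6.60×1.06 + 1.41×185)/(8.010) = 267.8/8.010 = 33.44 mg/L.
Initial deficit D₀ = C_s − DO₀ = 9.56 − 7.756 = 1.804 mg/L.
t_c = (1/0.4010) ln[(0.730/0.329)(1 − 1.804×0.4010/(0.329×33.44))] = 2.494 × ln(2.073) = 1.818 d.
D_c = (0.329/0.730) × 33.44 × e^(−0.329×1.818) = 0.4507 × 33.44 × 0.5499 = 8.287 mg/L.
Minimum DO = 9.56 − 8.287 = 1.273 mg/L.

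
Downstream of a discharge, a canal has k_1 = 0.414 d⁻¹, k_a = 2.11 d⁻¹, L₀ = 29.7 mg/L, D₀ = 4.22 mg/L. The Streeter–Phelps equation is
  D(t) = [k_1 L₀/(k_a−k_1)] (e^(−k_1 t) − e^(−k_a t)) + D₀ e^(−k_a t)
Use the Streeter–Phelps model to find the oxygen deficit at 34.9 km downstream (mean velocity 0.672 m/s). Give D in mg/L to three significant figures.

Travel time t = x/v = 34.9 km / (0.672 m/s) = 34900 m / 0.672 m/s = 51930 s = 0.6011 d.
k_1 L₀/(k_a−k_1) = 0.414×29.7/(2.11−0.414) = 12.30/1.696 = 7.250 mg/L.
e^(−k_1 t) = e^(−0.414×0.6011) = 0.7797; e^(−k_a t) = e^(−2.11×0.6011) = 0.2813.
D = 7.250 × (0.7797 − 0.2813) + 4.22 × 0.2813 = 3.613 + 1.187 = 4.800 mg/L.

D ≈ 4.80 mg/L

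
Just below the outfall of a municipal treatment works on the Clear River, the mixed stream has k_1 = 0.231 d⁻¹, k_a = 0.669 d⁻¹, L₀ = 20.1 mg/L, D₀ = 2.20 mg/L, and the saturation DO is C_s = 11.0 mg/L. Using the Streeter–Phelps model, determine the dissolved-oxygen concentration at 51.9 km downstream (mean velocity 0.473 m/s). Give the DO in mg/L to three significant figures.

DO ≈ 6.69 mg/L

Travel time t = x/v = 51.9 km / (0.473 m/s) = 51900 m / 0.473 m/s = 109700 s = 1.270 d.
k_1 L₀/(k_a−k_1) = 0.231×20.1/(0.669−0.231) = 4.643/0.4380 = 10.60 mg/L.
e^(−k_1 t) = e^(−0.231×1.270) = 0.7458; e^(−k_a t) = e^(−0.669×1.270) = 0.4276.
D = 10.60 × (0.7458 − 0.4276) + 2.20 × 0.4276 = 3.373 + 0.9407 = 4.313 mg/L.
DO = C_s − D = 11.0 − 4.313 = 6.687 mg/L.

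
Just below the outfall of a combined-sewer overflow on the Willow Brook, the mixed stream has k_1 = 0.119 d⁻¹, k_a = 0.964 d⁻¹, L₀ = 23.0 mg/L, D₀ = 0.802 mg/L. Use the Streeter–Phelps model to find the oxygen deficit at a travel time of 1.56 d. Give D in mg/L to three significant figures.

k_1 L₀/(k_a−k_1) = 0.119×23.0/(0.964−0.119) = 2.737/0.8450 = 3.239 mg/L.
e^(−k_1 t) = e^(−0.119×1.560) = 0.8306; e^(−k_a t) = e^(−0.964×1.560) = 0.2223.
D = 3.239 × (0.8306 − 0.2223) + 0.802 × 0.2223 = 1.970 + 0.1783 = 2.149 mg/L.

D ≈ 2.15 mg/L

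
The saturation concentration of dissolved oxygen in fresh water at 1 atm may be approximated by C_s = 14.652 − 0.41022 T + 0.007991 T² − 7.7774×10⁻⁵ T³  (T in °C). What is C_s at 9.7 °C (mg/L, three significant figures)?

C_s = 14.652 − 0.41022×9.7 + 0.007991×9.7² − 7.7774×10⁻⁵×9.7³ = 11.35 mg/L.

C_s ≈ 11.4 mg/L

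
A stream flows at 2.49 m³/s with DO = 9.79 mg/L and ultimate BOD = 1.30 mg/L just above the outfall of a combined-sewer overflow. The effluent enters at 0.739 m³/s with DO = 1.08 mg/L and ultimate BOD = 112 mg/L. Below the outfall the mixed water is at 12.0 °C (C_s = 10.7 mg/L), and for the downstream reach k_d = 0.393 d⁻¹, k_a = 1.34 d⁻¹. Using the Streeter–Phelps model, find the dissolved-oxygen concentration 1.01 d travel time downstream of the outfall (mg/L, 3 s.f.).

DO ≈ 5.37 mg/L

Mixed DO = (2.49×9.79 + 0.739×1.08)/(2.49+0.739) = 25.18/3.229 = 7.797 mg/L.
Mixed L₀ = (2.49×1.30 + 0.739×112)/(3.229) = 86.00/3.229 = 26.64 mg/L.
Initial deficit D₀ = C_s − DO₀ = 10.7 − 7.797 = 2.903 mg/L.
D(1.01) = [0.393×26.64/(1.34−0.393)](e^(−0.393×1.01) − e^(−1.34×1.01)) + 2.903 e^(−1.34×1.01)
= 11.05 × (0.6724 − 0.2584) + 2.903 × 0.2584 = 5.326 mg/L.
DO = 10.7 − 5.326 = 5.374 mg/L.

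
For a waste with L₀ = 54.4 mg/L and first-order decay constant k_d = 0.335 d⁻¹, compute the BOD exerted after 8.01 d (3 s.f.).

y ≈ 50.7 mg/L

y_t = L₀(1 − e^(−k_d t)) = 54.4 × (1 − e^(−0.335×8.01))
= 54.4 × (1 − 0.06833) = 54.4 × 0.9317 = 50.68 mg/L.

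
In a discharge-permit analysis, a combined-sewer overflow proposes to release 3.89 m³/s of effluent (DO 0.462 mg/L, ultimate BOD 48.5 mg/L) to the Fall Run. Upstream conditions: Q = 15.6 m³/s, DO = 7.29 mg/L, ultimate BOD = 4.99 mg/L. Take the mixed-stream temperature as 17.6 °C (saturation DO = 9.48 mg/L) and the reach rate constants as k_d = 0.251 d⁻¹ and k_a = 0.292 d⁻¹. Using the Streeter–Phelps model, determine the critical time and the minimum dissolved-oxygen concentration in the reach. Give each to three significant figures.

t_c ≈ 2.63 d; minimum DO ≈ 3.41 mg/L

Mixed DO = (15.6×7.29 + 3.89×0.462)/(15.6+3.89) = 115.5/19.49 = 5.927 mg/L.
Mixed L₀ = (15.6×4.99 + 3.89×48.5)/(19.49) = 266.5/19.49 = 13.67 mg/L.
Initial deficit D₀ = C_s − DO₀ = 9.48 − 5.927 = 3.553 mg/L.
t_c = (1/0.04100) ln[(0.292/0.251)(1 − 3.553×0.04100/(0.251×13.67))] = 24.39 × ln(1.114) = 2.633 d.
D_c = (0.251/0.292) × 13.67 × e^(−0.251×2.633) = 0.8596 × 13.67 × 0.5165 = 6.071 mg/L.
Minimum DO = 9.48 − 6.071 = 3.409 mg/L.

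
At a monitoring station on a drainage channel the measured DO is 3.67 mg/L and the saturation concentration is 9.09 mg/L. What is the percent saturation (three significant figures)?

% saturation = C/C_s × 100 = 3.67/9.09 × 100 = 40.4 %.

40.4 % saturation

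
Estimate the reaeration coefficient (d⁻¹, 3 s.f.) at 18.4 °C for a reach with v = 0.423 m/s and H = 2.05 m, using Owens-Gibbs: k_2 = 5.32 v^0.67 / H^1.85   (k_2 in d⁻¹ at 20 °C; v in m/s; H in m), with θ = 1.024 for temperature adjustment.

k_2 ≈ 0.763 d⁻¹

k_2(20) = 5.32 × 0.423^0.67 / 2.05^1.85 = 5.32 × 0.5619 / 3.774 = 0.7922 d⁻¹.
k_2(18.4) = 0.7922 × 1.024^(18.4−20) = 0.7922 × 0.9628 = 0.7627 d⁻¹.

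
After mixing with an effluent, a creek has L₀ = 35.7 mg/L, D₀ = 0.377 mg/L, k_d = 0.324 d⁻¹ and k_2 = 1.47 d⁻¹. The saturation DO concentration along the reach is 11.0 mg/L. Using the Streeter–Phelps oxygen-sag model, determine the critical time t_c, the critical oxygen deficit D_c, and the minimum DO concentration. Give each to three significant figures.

t_c = [1/(k_2−k_d)] ln[(k_2/k_d)(1 − D₀(k_2−k_d)/(k_d L₀))]
= [1/(1.47−0.324)] ln[(1.47/0.324)(1 − 0.377×1.146/(0.324×35.7))]
= (1/1.146) ln[4.537 × 0.9626] = 0.8726 × ln(4.368) = 0.8726 × 1.474 = 1.286 d.
D_c = (k_d/k_2) L₀ e^(−k_d t_c) = (0.324/1.47) × 35.7 × e^(−0.324×1.286) = 0.2204 × 35.7 × 0.6592 = 5.187 mg/L.
Minimum DO = C_s − D_c = 11.0 − 5.187 = 5.813 mg/L.

t_c ≈ 1.29 d; D_c ≈ 5.19 mg/L; min DO ≈ 5.81 mg/L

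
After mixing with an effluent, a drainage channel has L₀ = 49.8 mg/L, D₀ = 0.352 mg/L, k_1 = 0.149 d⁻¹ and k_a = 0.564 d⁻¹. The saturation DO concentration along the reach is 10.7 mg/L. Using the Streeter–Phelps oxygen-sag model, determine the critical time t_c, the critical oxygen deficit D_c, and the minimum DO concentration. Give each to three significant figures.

At the critical point dD/dt = 0, so k_1 L₀ e^(−k_1 t) = k_a D. Substituting D(t) from the Streeter–Phelps equation and solving for t gives
t_c = ln[(k_a/k_1)(1 − D₀(k_a−k_1)/(k_1 L₀))] / (k_a−k_1).
Here k_a−k_1 = 0.4150 d⁻¹ and 1 − D₀(k_a−k_1)/(k_1 L₀) = 1 − 0.352×0.4150/(0.149×49.8) = 0.9803, so
t_c = ln(3.785 × 0.9803) / 0.4150 = 1.311 / 0.4150 = 3.160 d.
D_c = (k_1/k_a) L₀ e^(−k_1 t_c) = (0.149/0.564) × 49.8 × e^(−0.149×3.160) = 0.2642 × 49.8 × 0.6245 = 8.216 mg/L.
Minimum DO = C_s − D_c = 10.7 − 8.216 = 2.484 mg/L.

t_c ≈ 3.16 d; D_c ≈ 8.22 mg/L; min DO ≈ 2.48 mg/L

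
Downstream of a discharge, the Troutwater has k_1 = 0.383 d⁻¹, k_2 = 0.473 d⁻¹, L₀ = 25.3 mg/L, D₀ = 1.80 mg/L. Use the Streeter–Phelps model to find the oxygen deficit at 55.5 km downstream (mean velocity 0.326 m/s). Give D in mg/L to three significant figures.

D ≈ 8.93 mg/L

Travel time t = x/v = 55.5 km / (0.326 m/s) = 55500 m / 0.326 m/s = 170200 s = 1.970 d.
k_1 L₀/(k_2−k_1) = 0.383×25.3/(0.473−0.383) = 9.690/0.09000 = 107.7 mg/L.
e^(−k_1 t) = e^(−0.383×1.970) = 0.4702; e^(−k_2 t) = e^(−0.473×1.970) = 0.3938.
D = 107.7 × (0.4702 − 0.3938) + 1.80 × 0.3938 = 8.226 + 0.7088 = 8.935 mg/L.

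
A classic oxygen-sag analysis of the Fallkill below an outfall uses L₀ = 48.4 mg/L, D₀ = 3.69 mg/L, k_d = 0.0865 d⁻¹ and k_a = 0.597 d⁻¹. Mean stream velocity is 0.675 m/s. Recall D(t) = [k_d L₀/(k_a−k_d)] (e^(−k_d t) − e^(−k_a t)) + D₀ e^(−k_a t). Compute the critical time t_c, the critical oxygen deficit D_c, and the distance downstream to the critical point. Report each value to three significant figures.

t_c = [1/(k_a−k_d)] ln[(k_a/k_d)(1 − D₀(k_a−k_d)/(k_d L₀))]
= [1/(0.597−0.0865)] ln[(0.597/0.0865)(1 − 3.69×0.5105/(0.0865×48.4))]
= (1/0.5105) ln[6.902 × 0.5501] = 1.959 × ln(3.796) = 1.959 × 1.334 = 2.613 d.
L(t_c) = L₀ e^(−k_d t_c) = 48.4 × 0.7977 = 38.61 mg/L, and at the critical point k_a D_c = k_d L, so D_c = (0.0865/0.597) × 38.61 = 5.594 mg/L.
x_c = v t_c = 0.675 m/s × 2.613 d × 86400 s/d = 152400 m ≈ 152 km.

t_c ≈ 2.61 d; D_c ≈ 5.59 mg/L; x_c ≈ 152 km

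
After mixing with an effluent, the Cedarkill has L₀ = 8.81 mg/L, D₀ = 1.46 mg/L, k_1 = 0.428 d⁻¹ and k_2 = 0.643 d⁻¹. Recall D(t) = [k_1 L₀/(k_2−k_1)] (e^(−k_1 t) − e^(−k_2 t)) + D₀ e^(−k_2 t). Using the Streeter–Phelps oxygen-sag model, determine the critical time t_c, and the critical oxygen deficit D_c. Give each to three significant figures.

At the critical point dD/dt = 0, so k_1 L₀ e^(−k_1 t) = k_2 D. Substituting D(t) from the Streeter–Phelps equation and solving for t gives
t_c = ln[(k_2/k_1)(1 − D₀(k_2−k_1)/(k_1 L₀))] / (k_2−k_1).
Here k_2−k_1 = 0.2150 d⁻¹ and 1 − D₀(k_2−k_1)/(k_1 L₀) = 1 − 1.46×0.2150/(0.428×8.81) = 0.9168, so
t_c = ln(1.502 × 0.9168) / 0.2150 = 0.3201 / 0.2150 = 1.489 d.
L(t_c) = L₀ e^(−k_1 t_c) = 8.81 × 0.5288 = 4.658 mg/L, and at the critical point k_2 D_c = k_1 L, so D_c = (0.428/0.643) × 4.658 = 3.101 mg/L.

t_c ≈ 1.49 d; D_c ≈ 3.10 mg/L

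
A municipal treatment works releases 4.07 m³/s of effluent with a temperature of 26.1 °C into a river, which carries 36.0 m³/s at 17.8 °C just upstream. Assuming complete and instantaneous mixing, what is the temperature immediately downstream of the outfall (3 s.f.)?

Flow-weighted mixing: C = (Q_r C_r + Q_w C_w)/(Q_r + Q_w)
= (36.0×17.8 + 4.07×26.1)/(36.0 + 4.07) = 747.0/40.07 = 18.64 °C.

18.6 °C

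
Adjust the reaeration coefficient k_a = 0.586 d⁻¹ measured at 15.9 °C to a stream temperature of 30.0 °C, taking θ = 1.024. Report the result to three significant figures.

k_a(T₂) = k_a(T₁) · θ^(T₂−T₁) = 0.586 × 1.024^(30.0−15.9)
= 0.586 × 1.024^14.1 = 0.586 × 1.397 = 0.8187 d⁻¹.

k_a ≈ 0.819 d⁻¹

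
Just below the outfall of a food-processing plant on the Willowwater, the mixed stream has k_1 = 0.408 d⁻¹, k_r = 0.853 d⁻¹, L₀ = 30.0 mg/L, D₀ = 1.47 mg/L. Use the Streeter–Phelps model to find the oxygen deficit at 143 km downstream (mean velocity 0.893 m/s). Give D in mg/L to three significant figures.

Travel time t = x/v = 143 km / (0.893 m/s) = 143000 m / 0.893 m/s = 160100 s = 1.853 d.
k_1 L₀/(k_r−k_1) = 0.408×30.0/(0.853−0.408) = 12.24/0.4450 = 27.51 mg/L.
e^(−k_1 t) = e^(−0.408×1.853) = 0.4695; e^(−k_r t) = e^(−0.853×1.853) = 0.2058.
D = 27.51 × (0.4695 − 0.2058) + 1.47 × 0.2058 = 7.252 + 0.3025 = 7.555 mg/L.

D ≈ 7.55 mg/L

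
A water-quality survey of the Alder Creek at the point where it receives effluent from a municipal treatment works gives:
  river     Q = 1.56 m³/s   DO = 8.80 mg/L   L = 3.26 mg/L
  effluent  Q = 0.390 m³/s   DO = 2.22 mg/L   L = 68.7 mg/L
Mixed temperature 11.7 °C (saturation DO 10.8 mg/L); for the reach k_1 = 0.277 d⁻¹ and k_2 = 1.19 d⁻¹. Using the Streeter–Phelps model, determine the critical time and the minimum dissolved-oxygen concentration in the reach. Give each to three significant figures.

Mixed DO = (1.56×8.80 + 0.390×2.22)/(1.56+0.390) = 14.59/1.950 = 7.484 mg/L.
Mixed L₀ = (1.56×3.26 + 0.390×68.7)/(1.950) = 31.88/1.950 = 16.35 mg/L.
Initial deficit D₀ = C_s − DO₀ = 10.8 − 7.484 = 3.316 mg/L.
t_c = (1/0.9130) ln[(1.19/0.277)(1 − 3.316×0.9130/(0.277×16.35))] = 1.095 × ln(1.424) = 0.3871 d.
D_c = (0.277/1.19) × 16.35 × e^(−0.277×0.3871) = 0.2328 × 16.35 × 0.8983 = 3.418 mg/L.
Minimum DO = 10.8 − 3.418 = 7.382 mg/L.

t_c ≈ 0.387 d; minimum DO ≈ 7.38 mg/L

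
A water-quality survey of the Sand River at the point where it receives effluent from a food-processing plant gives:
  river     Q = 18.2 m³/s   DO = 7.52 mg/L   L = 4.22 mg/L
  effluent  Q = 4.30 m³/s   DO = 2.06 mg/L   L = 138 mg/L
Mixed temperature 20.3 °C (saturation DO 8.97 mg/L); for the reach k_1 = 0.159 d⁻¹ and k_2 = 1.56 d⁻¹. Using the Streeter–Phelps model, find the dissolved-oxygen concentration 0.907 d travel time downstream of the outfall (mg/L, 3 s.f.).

Mixed DO = (18.2×7.52 + 4.30×2.06)/(18.2+4.30) = 145.7/22.50 = 6.477 mg/L.
Mixed L₀ = (18.2×4.22 + 4.30×138)/(22.50) = 670.2/22.50 = 29.79 mg/L.
Initial deficit D₀ = C_s − DO₀ = 8.97 − 6.477 = 2.493 mg/L.
D(0.907) = [0.159×29.79/(1.56−0.159)](e^(−0.159×0.907) − e^(−1.56×0.907)) + 2.493 e^(−1.56×0.907)
= 3.381 × (0.8657 − 0.2429) + 2.493 × 0.2429 = 2.711 mg/L.
DO = 8.97 − 2.711 = 6.259 mg/L.

DO ≈ 6.26 mg/L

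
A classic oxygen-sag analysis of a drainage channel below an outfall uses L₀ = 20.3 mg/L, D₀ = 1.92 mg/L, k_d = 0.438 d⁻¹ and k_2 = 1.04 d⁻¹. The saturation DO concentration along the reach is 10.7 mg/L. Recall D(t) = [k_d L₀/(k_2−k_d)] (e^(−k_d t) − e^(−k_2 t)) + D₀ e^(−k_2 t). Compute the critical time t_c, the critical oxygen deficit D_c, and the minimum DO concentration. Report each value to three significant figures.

t_c ≈ 1.21 d; D_c ≈ 5.04 mg/L; min DO ≈ 5.66 mg/L

t_c = [1/(k_2−k_d)] ln[(k_2/k_d)(1 − D₀(k_2−k_d)/(k_d L₀))]
= [1/(1.04−0.438)] ln[(1.04/0.438)(1 − 1.92×0.6020/(0.438×20.3))]
= (1/0.6020) ln[2.374 × 0.8700] = 1.661 × ln(2.066) = 1.661 × 0.7255 = 1.205 d.
D_c = (k_d/k_2) L₀ e^(−k_d t_c) = (0.438/1.04) × 20.3 × e^(−0.438×1.205) = 0.4212 × 20.3 × 0.5899 = 5.043 mg/L.
Minimum DO = C_s − D_c = 10.7 − 5.043 = 5.657 mg/L.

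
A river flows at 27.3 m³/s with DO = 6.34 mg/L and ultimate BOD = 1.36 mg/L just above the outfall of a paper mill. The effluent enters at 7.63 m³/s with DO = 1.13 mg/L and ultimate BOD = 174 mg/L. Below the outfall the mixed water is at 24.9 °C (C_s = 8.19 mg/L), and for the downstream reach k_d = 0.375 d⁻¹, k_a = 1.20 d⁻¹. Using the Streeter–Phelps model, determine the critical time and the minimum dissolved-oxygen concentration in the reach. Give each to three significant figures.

Mixed DO = (27.3×6.34 + 7.63×1.13)/(27.3+7.63) = 181.7/34.93 = 5.202 mg/L.
Mixed L₀ = (27.3×1.36 + 7.63×174)/(34.93) = 1365/34.93 = 39.07 mg/L.
Initial deficit D₀ = C_s − DO₀ = 8.19 − 5.202 = 2.988 mg/L.
t_c = (1/0.8250) ln[(1.20/0.375)(1 − 2.988×0.8250/(0.375×39.07))] = 1.212 × ln(2.662) = 1.187 d.
D_c = (0.375/1.20) × 39.07 × e^(−0.375×1.187) = 0.3125 × 39.07 × 0.6408 = 7.825 mg/L.
Minimum DO = 8.19 − 7.825 = 0.3655 mg/L.

t_c ≈ 1.19 d; minimum DO ≈ 0.365 mg/L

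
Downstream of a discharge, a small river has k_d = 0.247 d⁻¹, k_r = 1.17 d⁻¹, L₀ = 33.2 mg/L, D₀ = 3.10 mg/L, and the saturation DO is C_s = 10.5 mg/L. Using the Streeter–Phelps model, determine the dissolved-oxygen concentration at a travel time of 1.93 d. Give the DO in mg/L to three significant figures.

DO ≈ 5.59 mg/L

k_d L₀/(k_r−k_d) = 0.247×33.2/(1.17−0.247) = 8.200/0.9230 = 8.885 mg/L.
e^(−k_d t) = e^(−0.247×1.930) = 0.6208; e^(−k_r t) = e^(−1.17×1.930) = 0.1045.
D = 8.885 × (0.6208 − 0.1045) + 3.10 × 0.1045 = 4.587 + 0.3241 = 4.911 mg/L.
DO = C_s − D = 10.5 − 4.911 = 5.589 mg/L.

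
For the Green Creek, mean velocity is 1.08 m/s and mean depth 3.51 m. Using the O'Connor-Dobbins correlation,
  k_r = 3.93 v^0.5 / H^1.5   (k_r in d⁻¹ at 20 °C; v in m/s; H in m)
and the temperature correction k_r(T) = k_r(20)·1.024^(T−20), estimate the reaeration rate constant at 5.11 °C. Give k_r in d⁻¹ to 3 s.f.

k_r ≈ 0.436 d⁻¹

k_r(20) = 3.93 × 1.08^0.5 / 3.51^1.5 = 3.93 × 1.039 / 6.576 = 0.6211 d⁻¹.
k_r(5.11) = 0.6211 × 1.024^(5.11−20) = 0.6211 × 0.7025 = 0.4363 d⁻¹.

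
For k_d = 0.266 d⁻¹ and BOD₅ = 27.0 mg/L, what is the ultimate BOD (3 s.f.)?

BOD₅ = L₀(1 − e^(−5k_d)) ⇒ L₀ = BOD₅ / (1 − e^(−5×0.266))
= 27.0 / (1 − 0.2645) = 27.0 / 0.7355 = 36.71 mg/L.

L₀ ≈ 36.7 mg/L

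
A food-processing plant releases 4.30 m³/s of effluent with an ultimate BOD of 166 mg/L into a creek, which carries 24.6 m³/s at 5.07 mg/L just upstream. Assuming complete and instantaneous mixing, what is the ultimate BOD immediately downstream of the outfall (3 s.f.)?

Flow-weighted mixing: C = (Q_r C_r + Q_w C_w)/(Q_r + Q_w)
= (24.6×5.07 + 4.30×166)/(24.6 + 4.30) = 838.5/28.90 = 29.01 mg/L.

29.0 mg/L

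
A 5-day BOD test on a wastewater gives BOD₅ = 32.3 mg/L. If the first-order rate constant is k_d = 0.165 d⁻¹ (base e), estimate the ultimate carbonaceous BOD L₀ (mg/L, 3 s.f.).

L₀ ≈ 57.5 mg/L

BOD₅ = L₀(1 − e^(−5k_d)) ⇒ L₀ = BOD₅ / (1 − e^(−5×0.165))
= 32.3 / (1 − 0.4382) = 32.3 / 0.5618 = 57.50 mg/L.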